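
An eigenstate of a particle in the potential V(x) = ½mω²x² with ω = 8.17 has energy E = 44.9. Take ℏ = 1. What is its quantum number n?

n = 5

E_n = ℏω(n + ½) ⇒ n = E/(ℏω) − ½ = 44.9/8.17 − 0.5 = 4.996 → n = 5.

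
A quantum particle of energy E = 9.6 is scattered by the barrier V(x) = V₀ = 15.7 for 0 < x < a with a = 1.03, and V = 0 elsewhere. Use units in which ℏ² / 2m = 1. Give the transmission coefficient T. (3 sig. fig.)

E < V₀: inside the barrier ψ ∝ e^{±κx} with κ = √(2m(V₀ − E))/ℏ = 2.470.
κa = 2.544, sinh(κa) = 6.325.
The exact tunnelling result is T⁻¹ = 1 + V₀² sinh²(κa) / [4E(V₀ − E)] = 43.10, so T = 0.0232.

T = 0.0232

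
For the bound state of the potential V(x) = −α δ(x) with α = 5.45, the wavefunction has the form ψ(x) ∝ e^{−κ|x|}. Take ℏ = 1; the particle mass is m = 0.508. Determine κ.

Integrating the TISE across x = 0 gives the cusp condition ψ'(0⁺) − ψ'(0⁻) = −(2mα/ℏ²)ψ(0).
With ψ ∝ e^{−κ|x|} this yields −2κ = −2mα/ℏ², so κ = mα/ℏ² = 2.769.

κ = 2.77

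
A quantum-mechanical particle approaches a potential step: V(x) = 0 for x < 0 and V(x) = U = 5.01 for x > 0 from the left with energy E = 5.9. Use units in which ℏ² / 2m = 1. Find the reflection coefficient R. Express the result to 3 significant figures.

R = 0.194

On each side the TISE gives plane waves with k = √(2m(E − V))/ℏ: k₁ = √(2·½·5.9) = 2.429, k₂ = √(2·½·0.89) = 0.9434.
Matching ψ and ψ′ at x = 0 gives r = (k₁ − k₂)/(k₁ + k₂), so R = r² = 0.1941 and T = 1 − R = 0.8059.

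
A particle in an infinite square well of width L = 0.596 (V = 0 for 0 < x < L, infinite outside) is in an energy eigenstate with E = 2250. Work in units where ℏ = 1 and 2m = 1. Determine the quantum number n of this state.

n = 9

For an infinite well E_n = n²π²ℏ²/(2mL²), so n = (L/πℏ)√(2mE).
n = (0.596/π) × √(2 × 0.5 × 2250) = 8.999 → n = 9.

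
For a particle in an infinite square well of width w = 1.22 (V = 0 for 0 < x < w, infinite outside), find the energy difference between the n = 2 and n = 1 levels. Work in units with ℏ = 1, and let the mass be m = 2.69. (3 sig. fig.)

E_n = n²π²ℏ²/(2mw²), so ΔE = (2² − 1²) π²ℏ²/(2mw²).
ΔE = 3 × π² / (2 × 2.69 × 1.22²) = 3.698.

ΔE = 3.70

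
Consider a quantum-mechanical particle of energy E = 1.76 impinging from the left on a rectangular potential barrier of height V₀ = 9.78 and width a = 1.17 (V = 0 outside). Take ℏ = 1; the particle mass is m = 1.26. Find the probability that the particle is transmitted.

Since E < V₀ the interior solution is evanescent with decay constant κ = √(2m(V₀ − E))/ℏ = 4.496.
κa = 5.260, sinh(κa) = 96.22.
Matching ψ, ψ′ at both faces gives T = [1 + V₀² sinh²(κa) / (4E(V₀ − E))]⁻¹ = 1/15690 = 0.0000637.

T = 0.0000637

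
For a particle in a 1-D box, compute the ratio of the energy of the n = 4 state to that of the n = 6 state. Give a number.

E_n = n²π²ℏ²/(2mL²) so the ratio is n₂²/n₁² = 16/36 = 0.444444.

0.444444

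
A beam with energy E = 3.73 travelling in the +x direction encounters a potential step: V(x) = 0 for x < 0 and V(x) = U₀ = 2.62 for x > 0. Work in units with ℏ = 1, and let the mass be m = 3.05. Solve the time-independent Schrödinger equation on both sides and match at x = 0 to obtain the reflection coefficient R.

The wavenumbers are k₁ = √(2mE)/ℏ = 4.770 on the left and k₂ = √(2m(E − U₀))/ℏ = 2.602 on the right.
Continuity of ψ and ψ′ at the step yields the reflection amplitude r = (k₁ − k₂)/(k₁ + k₂) = 0.2941; thus R = |r|² = 0.08648, T = 0.9135.

R = 0.0865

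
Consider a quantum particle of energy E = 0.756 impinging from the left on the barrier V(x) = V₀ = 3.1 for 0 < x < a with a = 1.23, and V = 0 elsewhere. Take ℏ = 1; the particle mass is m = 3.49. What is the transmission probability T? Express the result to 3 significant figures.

Since E < V₀ the interior solution is evanescent with decay constant κ = √(2m(V₀ − E))/ℏ = 4.045.
κa = 4.975, sinh(κa) = 72.39.
The exact tunnelling result is T⁻¹ = 1 + V₀² sinh²(κa) / [4E(V₀ − E)] = 7105, so T = 0.000141.

T = 0.000141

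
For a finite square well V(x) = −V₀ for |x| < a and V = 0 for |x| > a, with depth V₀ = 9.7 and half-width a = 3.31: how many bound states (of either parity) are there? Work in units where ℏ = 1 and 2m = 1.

The dimensionless depth is z₀ = a√(2mV₀)/ℏ = 3.31 × √(9.700) = 10.31.
The even/odd transcendental equations gain one root per π/2 in z₀, giving N = 1 + ⌊2z₀/π⌋ = 1 + ⌊6.563⌋ = 7.

N = 7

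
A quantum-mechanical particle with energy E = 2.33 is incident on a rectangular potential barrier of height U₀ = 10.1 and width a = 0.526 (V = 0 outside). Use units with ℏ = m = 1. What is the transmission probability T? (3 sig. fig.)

T = 0.0443

Since E < U₀ the interior solution is evanescent with decay constant κ = √(2m(U₀ − E))/ℏ = 3.942.
κa = 2.074, sinh(κa) = 3.914.
The exact tunnelling result is T⁻¹ = 1 + U₀² sinh²(κa) / [4E(U₀ − E)] = 22.58, so T = 0.0443.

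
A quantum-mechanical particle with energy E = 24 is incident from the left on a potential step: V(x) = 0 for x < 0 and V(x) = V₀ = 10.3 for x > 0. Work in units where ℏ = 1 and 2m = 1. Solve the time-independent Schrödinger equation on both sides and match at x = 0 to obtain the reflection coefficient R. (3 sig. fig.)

R = 0.0194

On each side the TISE gives plane waves with k = √(2m(E − V))/ℏ: k₁ = √(2·½·24) = 4.899, k₂ = √(2·½·13.7) = 3.701.
Continuity of ψ and ψ′ at the step yields the reflection amplitude r = (k₁ − k₂)/(k₁ + k₂) = 0.1393; thus R = |r|² = 0.01939, T = 0.9806.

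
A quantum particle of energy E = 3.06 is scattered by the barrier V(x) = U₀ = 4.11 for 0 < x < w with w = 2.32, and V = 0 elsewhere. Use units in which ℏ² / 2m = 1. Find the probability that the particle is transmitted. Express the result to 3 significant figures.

T = 0.0260

E < U₀: inside the barrier ψ ∝ e^{±κx} with κ = √(2m(U₀ − E))/ℏ = 1.025.
κw = 2.377, sinh(κw) = 5.341.
The exact tunnelling result is T⁻¹ = 1 + U₀² sinh²(κw) / [4E(U₀ − E)] = 38.50, so T = 0.0260.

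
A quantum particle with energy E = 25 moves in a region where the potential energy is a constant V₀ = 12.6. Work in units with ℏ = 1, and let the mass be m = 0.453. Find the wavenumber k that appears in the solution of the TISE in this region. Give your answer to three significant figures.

k = 3.35

With E > V₀ the solution is oscillatory, ψ ∝ e^{±ikx} with k = √(2m(E − V₀))/ℏ.
k = √(2 × 0.453 × 12.4) = 3.352.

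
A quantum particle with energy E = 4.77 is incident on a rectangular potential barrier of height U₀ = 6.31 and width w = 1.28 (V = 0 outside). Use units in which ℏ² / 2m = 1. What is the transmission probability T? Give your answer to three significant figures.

T = 0.118

Since E < U₀ the interior solution is evanescent with decay constant κ = √(2m(U₀ − E))/ℏ = 1.241.
κw = 1.588, sinh(κw) = 2.346.
The exact tunnelling result is T⁻¹ = 1 + U₀² sinh²(κw) / [4E(U₀ − E)] = 8.457, so T = 0.118.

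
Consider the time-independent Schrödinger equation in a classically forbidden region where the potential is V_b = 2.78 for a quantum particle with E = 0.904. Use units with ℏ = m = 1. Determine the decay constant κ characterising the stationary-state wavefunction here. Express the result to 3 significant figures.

κ = 1.94

Since E < V_b the TISE in this region is ψ'' = κ²ψ with κ = √(2m(V_b − E))/ℏ.
κ = √(2 × 1 × 1.876) = 1.937.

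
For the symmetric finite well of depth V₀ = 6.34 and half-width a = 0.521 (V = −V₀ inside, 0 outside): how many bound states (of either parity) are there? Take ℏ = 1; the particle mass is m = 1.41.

The dimensionless depth is z₀ = a√(2mV₀)/ℏ = 0.521 × √(17.88) = 2.203.
The even/odd transcendental equations gain one root per π/2 in z₀, giving N = 1 + ⌊2z₀/π⌋ = 1 + ⌊1.402⌋ = 2.

N = 2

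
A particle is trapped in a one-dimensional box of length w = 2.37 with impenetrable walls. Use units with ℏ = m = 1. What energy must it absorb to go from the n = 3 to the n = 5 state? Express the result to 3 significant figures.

E_n = n²π²ℏ²/(2mw²), so ΔE = (5² − 3²) π²ℏ²/(2mw²).
ΔE = 16 × π² / (2 × 1 × 2.37²) = 14.06.

ΔE = 14.1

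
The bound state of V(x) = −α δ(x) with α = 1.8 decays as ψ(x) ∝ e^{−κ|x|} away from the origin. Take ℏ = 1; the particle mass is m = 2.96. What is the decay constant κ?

κ = 5.33

Integrate −(ℏ²/2m)ψ'' − αδ(x)ψ = Eψ from −ε to +ε: the ψ'' term gives ψ'(0⁺) − ψ'(0⁻) and the δ term gives −(2mα/ℏ²)ψ(0).
With ψ ∝ e^{−κ|x|} this yields −2κ = −2mα/ℏ², so κ = mα/ℏ² = 5.328.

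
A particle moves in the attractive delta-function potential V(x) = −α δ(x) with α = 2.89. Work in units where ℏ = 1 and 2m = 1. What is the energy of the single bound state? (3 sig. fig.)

For x ≠ 0 the bound state is ψ ∝ e^{−κ|x|}; integrating the TISE across the delta gives the cusp condition 2κ = 2mα/ℏ², so κ = 1.445.
Then E = −ℏ²κ²/(2m) = −mα²/(2ℏ²) = -2.088.

E = -2.09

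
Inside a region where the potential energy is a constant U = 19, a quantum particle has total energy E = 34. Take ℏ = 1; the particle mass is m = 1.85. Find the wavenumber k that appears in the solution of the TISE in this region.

k = 7.45

With E > U the solution is oscillatory, ψ ∝ e^{±ikx} with k = √(2m(E − U))/ℏ.
k = √(2 × 1.85 × 15) = 7.450.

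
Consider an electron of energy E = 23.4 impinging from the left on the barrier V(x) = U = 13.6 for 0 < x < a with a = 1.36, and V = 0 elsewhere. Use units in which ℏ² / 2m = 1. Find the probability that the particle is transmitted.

T = 0.860

E > U: inside the barrier k₂ = √(2m(E − U))/ℏ = 3.130, k₂a = 4.257.
Matching at both interfaces gives T⁻¹ = 1 + U² sin²(k₂a) / [4E(E − U)] = 1.163, hence T = 0.860.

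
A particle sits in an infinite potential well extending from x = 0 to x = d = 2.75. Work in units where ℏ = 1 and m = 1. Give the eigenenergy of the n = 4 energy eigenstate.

Requiring ψ(0) = ψ(d) = 0 quantises k = nπ/d, hence E_n = ℏ²k²/2m = n²π²ℏ²/(2md²).
E_4 = 4² × π² / (2 × 1 × 2.75²) = 10.44.

E = 10.4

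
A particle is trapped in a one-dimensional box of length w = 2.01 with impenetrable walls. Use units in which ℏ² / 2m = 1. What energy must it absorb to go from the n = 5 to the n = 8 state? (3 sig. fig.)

E_n = n²π²ℏ²/(2mw²), so ΔE = (8² − 5²) π²ℏ²/(2mw²).
ΔE = 39 × π² / (2 × 0.5 × 2.01²) = 95.27.

ΔE = 95.3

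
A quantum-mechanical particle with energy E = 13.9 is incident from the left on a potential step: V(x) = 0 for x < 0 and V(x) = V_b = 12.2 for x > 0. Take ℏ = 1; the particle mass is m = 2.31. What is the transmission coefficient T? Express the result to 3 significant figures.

T = 0.768

The wavenumbers are k₁ = √(2mE)/ℏ = 8.014 on the left and k₂ = √(2m(E − V_b))/ℏ = 2.802 on the right.
Matching ψ and ψ′ at x = 0 gives r = (k₁ − k₂)/(k₁ + k₂), so R = r² = 0.2321 and T = 1 − R = 0.7679.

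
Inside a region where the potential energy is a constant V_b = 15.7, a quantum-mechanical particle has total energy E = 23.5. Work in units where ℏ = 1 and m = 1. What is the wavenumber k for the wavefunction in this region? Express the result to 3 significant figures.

k = 3.95

With E > V_b the solution is oscillatory, ψ ∝ e^{±ikx} with k = √(2m(E − V_b))/ℏ.
k = √(2 × 1 × 7.8) = 3.950.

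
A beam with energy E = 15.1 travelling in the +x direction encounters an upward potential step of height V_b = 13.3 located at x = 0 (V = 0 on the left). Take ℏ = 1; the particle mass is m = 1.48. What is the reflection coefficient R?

R = 0.237

On each side the TISE gives plane waves with k = √(2m(E − V))/ℏ: k₁ = √(2·1.48·15.1) = 6.686, k₂ = √(2·1.48·1.8) = 2.308.
Continuity of ψ and ψ′ at the step yields the reflection amplitude r = (k₁ − k₂)/(k₁ + k₂) = 0.4867; thus R = |r|² = 0.2369, T = 0.7631.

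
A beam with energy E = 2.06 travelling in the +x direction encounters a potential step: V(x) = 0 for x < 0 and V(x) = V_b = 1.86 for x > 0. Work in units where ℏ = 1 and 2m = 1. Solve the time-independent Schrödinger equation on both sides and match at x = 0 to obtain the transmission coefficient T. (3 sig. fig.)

On each side the TISE gives plane waves with k = √(2m(E − V))/ℏ: k₁ = √(2·½·2.06) = 1.435, k₂ = √(2·½·0.2) = 0.4472.
Continuity of ψ and ψ′ at the step yields the reflection amplitude r = (k₁ − k₂)/(k₁ + k₂) = 0.5249; thus R = |r|² = 0.2755, T = 0.7245.

T = 0.725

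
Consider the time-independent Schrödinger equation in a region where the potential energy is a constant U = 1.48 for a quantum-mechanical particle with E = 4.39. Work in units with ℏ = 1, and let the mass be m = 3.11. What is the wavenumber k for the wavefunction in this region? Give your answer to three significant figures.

With E > U the solution is oscillatory, ψ ∝ e^{±ikx} with k = √(2m(E − U))/ℏ.
k = √(2 × 3.11 × 2.91) = 4.254.

k = 4.25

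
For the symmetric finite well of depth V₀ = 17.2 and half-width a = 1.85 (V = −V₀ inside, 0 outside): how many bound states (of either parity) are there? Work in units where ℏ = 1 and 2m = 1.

N = 5

The dimensionless depth is z₀ = a√(2mV₀)/ℏ = 1.85 × √(17.20) = 7.672.
The even/odd transcendental equations gain one root per π/2 in z₀, giving N = 1 + ⌊2z₀/π⌋ = 1 + ⌊4.884⌋ = 5.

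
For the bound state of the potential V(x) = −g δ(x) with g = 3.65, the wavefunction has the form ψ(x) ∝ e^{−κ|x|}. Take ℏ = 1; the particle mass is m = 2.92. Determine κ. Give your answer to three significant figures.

Integrating the TISE across x = 0 gives the cusp condition ψ'(0⁺) − ψ'(0⁻) = −(2mg/ℏ²)ψ(0).
With ψ ∝ e^{−κ|x|} this yields −2κ = −2mg/ℏ², so κ = mg/ℏ² = 10.66.

κ = 10.7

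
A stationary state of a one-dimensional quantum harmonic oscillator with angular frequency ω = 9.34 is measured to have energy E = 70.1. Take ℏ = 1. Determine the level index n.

n = 7

Invert E_n = (n + ½)ℏω: n = E/ℏω − ½ = 7.005, so n = 7.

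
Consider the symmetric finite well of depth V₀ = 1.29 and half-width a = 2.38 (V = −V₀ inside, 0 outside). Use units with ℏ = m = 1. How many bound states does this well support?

N = 3

The dimensionless depth is z₀ = a√(2mV₀)/ℏ = 2.38 × √(2.580) = 3.823.
A new bound state (alternating even/odd) appears each time z₀ passes a multiple of π/2, so N = ⌊2z₀/π⌋ + 1 = ⌊2.434⌋ + 1 = 3.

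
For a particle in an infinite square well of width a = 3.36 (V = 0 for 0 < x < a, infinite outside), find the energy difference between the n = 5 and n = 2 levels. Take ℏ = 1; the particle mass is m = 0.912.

ΔE = 10.1

E_n = n²π²ℏ²/(2ma²), so ΔE = (5² − 2²) π²ℏ²/(2ma²).
ΔE = 21 × π² / (2 × 0.912 × 3.36²) = 10.07.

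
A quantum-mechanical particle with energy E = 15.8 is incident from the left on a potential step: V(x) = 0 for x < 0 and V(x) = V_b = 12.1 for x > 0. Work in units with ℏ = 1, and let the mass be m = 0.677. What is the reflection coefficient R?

R = 0.121

On each side the TISE gives plane waves with k = √(2m(E − V))/ℏ: k₁ = √(2·0.677·15.8) = 4.625, k₂ = √(2·0.677·3.7) = 2.238.
Continuity of ψ and ψ′ at the step yields the reflection amplitude r = (k₁ − k₂)/(k₁ + k₂) = 0.3478; thus R = |r|² = 0.1210, T = 0.8790.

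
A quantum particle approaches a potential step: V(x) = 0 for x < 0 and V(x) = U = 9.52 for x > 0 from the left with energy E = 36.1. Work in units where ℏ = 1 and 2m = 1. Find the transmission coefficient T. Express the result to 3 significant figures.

T = 0.994

The wavenumbers are k₁ = √(2mE)/ℏ = 6.008 on the left and k₂ = √(2m(E − U))/ℏ = 5.156 on the right.
Matching ψ and ψ′ at x = 0 gives r = (k₁ − k₂)/(k₁ + k₂), so R = r² = 0.005835 and T = 1 − R = 0.9942.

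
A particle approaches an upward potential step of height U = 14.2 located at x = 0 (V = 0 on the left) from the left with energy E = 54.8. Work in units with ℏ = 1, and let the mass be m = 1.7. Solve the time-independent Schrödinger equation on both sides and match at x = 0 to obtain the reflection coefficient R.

R = 0.00560

The wavenumbers are k₁ = √(2mE)/ℏ = 13.65 on the left and k₂ = √(2m(E − U))/ℏ = 11.75 on the right.
Matching ψ and ψ′ at x = 0 gives r = (k₁ − k₂)/(k₁ + k₂), so R = r² = 0.005601 and T = 1 − R = 0.9944.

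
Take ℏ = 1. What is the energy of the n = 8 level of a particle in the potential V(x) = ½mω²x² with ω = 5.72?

The oscillator eigenvalues are E_n = ℏω(n + ½), so E_8 = 5.72 × 8.5 = 48.62.

E = 48.6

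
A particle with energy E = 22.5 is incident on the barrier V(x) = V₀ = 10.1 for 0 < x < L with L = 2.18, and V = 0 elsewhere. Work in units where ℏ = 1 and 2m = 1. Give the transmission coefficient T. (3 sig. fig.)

Above the barrier the interior wavenumber is k₂ = √(2m(E − V₀))/ℏ = 3.521, giving phase k₂L = 7.677.
T = [1 + V₀² sin²(k₂L) / (4E(E − V₀))]⁻¹ = 1/1.089 = 0.919.

T = 0.919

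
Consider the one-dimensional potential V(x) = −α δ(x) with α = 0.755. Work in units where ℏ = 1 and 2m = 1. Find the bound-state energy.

E = -0.143

The bound state is ψ(x) = √κ e^{−κ|x|}. The derivative jump ψ'(0⁺) − ψ'(0⁻) = −(2mα/ℏ²)ψ(0) fixes κ = mα/ℏ² = 0.3775.
Then E = −ℏ²κ²/(2m) = −mα²/(2ℏ²) = -0.1425.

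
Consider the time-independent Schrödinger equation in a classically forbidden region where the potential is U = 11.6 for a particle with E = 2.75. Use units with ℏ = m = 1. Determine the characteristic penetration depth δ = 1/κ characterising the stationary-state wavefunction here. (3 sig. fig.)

Since E < U the TISE in this region is ψ'' = κ²ψ with κ = √(2m(U − E))/ℏ.
κ = √(2 × 1 × 8.85) = 4.207. The penetration depth is δ = 1/κ = 0.238.

δ = 0.238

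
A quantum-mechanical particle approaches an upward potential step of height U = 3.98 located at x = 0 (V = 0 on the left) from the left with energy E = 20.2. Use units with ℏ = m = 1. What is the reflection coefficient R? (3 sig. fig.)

On each side the TISE gives plane waves with k = √(2m(E − V))/ℏ: k₁ = √(2·1·20.2) = 6.356, k₂ = √(2·1·16.22) = 5.696.
Matching ψ and ψ′ at x = 0 gives r = (k₁ − k₂)/(k₁ + k₂), so R = r² = 0.003004 and T = 1 − R = 0.9970.

R = 0.00300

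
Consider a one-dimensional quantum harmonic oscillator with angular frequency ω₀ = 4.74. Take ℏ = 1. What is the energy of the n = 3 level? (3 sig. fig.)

The oscillator eigenvalues are E_n = ℏω₀(n + ½), so E_3 = 4.74 × 3.5 = 16.59.

E = 16.6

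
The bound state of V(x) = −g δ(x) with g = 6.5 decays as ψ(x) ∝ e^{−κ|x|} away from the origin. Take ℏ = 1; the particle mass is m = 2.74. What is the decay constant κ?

Integrate −(ℏ²/2m)ψ'' − gδ(x)ψ = Eψ from −ε to +ε: the ψ'' term gives ψ'(0⁺) − ψ'(0⁻) and the δ term gives −(2mg/ℏ²)ψ(0).
With ψ ∝ e^{−κ|x|} this yields −2κ = −2mg/ℏ², so κ = mg/ℏ² = 17.81.

κ = 17.8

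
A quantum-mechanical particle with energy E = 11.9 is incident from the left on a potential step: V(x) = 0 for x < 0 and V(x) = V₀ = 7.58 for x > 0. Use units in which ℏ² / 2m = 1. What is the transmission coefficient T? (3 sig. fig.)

On each side the TISE gives plane waves with k = √(2m(E − V))/ℏ: k₁ = √(2·½·11.9) = 3.450, k₂ = √(2·½·4.32) = 2.078.
Continuity of ψ and ψ′ at the step yields the reflection amplitude r = (k₁ − k₂)/(k₁ + k₂) = 0.2480; thus R = |r|² = 0.06152, T = 0.9385.

T = 0.938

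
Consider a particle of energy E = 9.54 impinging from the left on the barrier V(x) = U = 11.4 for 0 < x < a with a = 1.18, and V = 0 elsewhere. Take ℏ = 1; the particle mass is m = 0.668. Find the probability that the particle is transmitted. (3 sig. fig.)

T = 0.0527

Since E < U the interior solution is evanescent with decay constant κ = √(2m(U − E))/ℏ = 1.576.
κa = 1.860, sinh(κa) = 3.134.
Matching ψ, ψ′ at both faces gives T = [1 + U² sinh²(κa) / (4E(U − E))]⁻¹ = 1/18.99 = 0.0527.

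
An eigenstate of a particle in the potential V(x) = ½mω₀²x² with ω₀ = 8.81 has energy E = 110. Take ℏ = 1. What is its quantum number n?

n = 12

E_n = ℏω₀(n + ½) ⇒ n = E/(ℏω₀) − ½ = 110/8.81 − 0.5 = 11.986 → n = 12.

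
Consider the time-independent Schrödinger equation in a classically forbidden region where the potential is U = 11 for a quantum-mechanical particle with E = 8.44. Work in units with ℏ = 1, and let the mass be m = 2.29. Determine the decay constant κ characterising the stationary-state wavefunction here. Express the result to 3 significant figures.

κ = 3.42

Since E < U the TISE in this region is ψ'' = κ²ψ with κ = √(2m(U − E))/ℏ.
κ = √(2 × 2.29 × 2.56) = 3.424.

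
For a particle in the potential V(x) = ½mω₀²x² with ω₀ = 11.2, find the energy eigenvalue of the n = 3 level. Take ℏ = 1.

The oscillator eigenvalues are E_n = ℏω₀(n + ½), so E_3 = 11.2 × 3.5 = 39.20.

E = 39.2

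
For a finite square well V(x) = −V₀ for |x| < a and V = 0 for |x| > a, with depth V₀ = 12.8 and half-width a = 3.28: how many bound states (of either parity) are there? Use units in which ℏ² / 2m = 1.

N = 8

The dimensionless depth is z₀ = a√(2mV₀)/ℏ = 3.28 × √(12.80) = 11.73.
The even/odd transcendental equations gain one root per π/2 in z₀, giving N = 1 + ⌊2z₀/π⌋ = 1 + ⌊7.471⌋ = 8.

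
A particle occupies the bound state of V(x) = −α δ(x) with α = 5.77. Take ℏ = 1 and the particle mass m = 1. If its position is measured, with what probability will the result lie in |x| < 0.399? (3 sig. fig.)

P = 0.990

The normalised bound state is ψ = √κ e^{−κ|x|} with κ = mα/ℏ² = 5.770.
P(|x| < d) = ∫_{−d}^{d} κ e^{−2κ|x|} dx = 1 − e^{−2κd} = 1 − e^{−4.604} = 0.9900.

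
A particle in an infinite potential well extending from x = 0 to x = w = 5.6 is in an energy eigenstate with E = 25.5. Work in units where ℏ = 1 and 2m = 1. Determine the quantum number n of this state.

n = 9

For an infinite well E_n = n²π²ℏ²/(2mw²), so n = (w/πℏ)√(2mE).
n = (5.6/π) × √(2 × 0.5 × 25.5) = 9.001 → n = 9.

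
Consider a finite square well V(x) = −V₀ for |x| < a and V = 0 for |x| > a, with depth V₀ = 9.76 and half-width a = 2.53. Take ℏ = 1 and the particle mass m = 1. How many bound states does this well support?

The dimensionless depth is z₀ = a√(2mV₀)/ℏ = 2.53 × √(19.52) = 11.18.
A new bound state (alternating even/odd) appears each time z₀ passes a multiple of π/2, so N = ⌊2z₀/π⌋ + 1 = ⌊7.116⌋ + 1 = 8.

N = 8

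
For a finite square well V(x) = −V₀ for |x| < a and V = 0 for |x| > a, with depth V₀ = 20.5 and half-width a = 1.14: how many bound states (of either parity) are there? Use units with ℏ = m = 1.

The dimensionless depth is z₀ = a√(2mV₀)/ℏ = 1.14 × √(41.00) = 7.300.
The even/odd transcendental equations gain one root per π/2 in z₀, giving N = 1 + ⌊2z₀/π⌋ = 1 + ⌊4.647⌋ = 5.

N = 5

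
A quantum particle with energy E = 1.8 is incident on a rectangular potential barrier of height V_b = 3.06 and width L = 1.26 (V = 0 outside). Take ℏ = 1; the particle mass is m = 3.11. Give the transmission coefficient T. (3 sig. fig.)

T = 0.00334

E < V_b: inside the barrier ψ ∝ e^{±κx} with κ = √(2m(V_b − E))/ℏ = 2.799.
κL = 3.527, sinh(κL) = 17.00.
The exact tunnelling result is T⁻¹ = 1 + V_b² sinh²(κL) / [4E(V_b − E)] = 299.4, so T = 0.00334.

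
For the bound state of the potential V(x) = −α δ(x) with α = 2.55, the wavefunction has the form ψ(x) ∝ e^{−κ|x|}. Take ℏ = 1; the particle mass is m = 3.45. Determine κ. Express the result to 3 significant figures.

κ = 8.80

Integrating the TISE across x = 0 gives the cusp condition ψ'(0⁺) − ψ'(0⁻) = −(2mα/ℏ²)ψ(0).
With ψ ∝ e^{−κ|x|} this yields −2κ = −2mα/ℏ², so κ = mα/ℏ² = 8.798.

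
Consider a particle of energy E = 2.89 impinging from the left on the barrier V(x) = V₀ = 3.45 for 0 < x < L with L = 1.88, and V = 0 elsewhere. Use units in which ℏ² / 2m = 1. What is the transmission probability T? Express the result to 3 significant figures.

E < V₀: inside the barrier ψ ∝ e^{±κx} with κ = √(2m(V₀ − E))/ℏ = 0.7483.
κL = 1.407, sinh(κL) = 1.919.
Matching ψ, ψ′ at both faces gives T = [1 + V₀² sinh²(κL) / (4E(V₀ − E))]⁻¹ = 1/7.772 = 0.129.

T = 0.129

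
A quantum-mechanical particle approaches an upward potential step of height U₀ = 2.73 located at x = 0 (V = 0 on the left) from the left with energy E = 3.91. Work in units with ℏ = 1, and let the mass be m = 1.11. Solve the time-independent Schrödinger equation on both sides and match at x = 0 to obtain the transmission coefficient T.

T = 0.915

The wavenumbers are k₁ = √(2mE)/ℏ = 2.946 on the left and k₂ = √(2m(E − U₀))/ℏ = 1.619 on the right.
Continuity of ψ and ψ′ at the step yields the reflection amplitude r = (k₁ − k₂)/(k₁ + k₂) = 0.2909; thus R = |r|² = 0.08460, T = 0.9154.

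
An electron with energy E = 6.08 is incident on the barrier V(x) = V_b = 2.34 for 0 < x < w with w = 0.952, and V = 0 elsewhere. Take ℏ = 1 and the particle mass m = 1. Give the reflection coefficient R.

R = 0.0156

Above the barrier the interior wavenumber is k₂ = √(2m(E − V_b))/ℏ = 2.735, giving phase k₂w = 2.604.
T = [1 + V_b² sin²(k₂w) / (4E(E − V_b))]⁻¹ = 1/1.016 = 0.984.
R = 1 − T = 0.0156.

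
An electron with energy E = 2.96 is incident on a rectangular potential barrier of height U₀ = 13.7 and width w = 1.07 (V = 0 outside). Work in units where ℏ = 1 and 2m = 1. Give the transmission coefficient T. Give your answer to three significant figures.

T = 0.00244

Since E < U₀ the interior solution is evanescent with decay constant κ = √(2m(U₀ − E))/ℏ = 3.277.
κw = 3.507, sinh(κw) = 16.65.
Matching ψ, ψ′ at both faces gives T = [1 + U₀² sinh²(κw) / (4E(U₀ − E))]⁻¹ = 1/410.3 = 0.00244.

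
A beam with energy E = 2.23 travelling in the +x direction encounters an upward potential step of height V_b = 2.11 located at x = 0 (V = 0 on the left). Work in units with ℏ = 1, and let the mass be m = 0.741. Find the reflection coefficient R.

R = 0.389

The wavenumbers are k₁ = √(2mE)/ℏ = 1.818 on the left and k₂ = √(2m(E − V_b))/ℏ = 0.4217 on the right.
Matching ψ and ψ′ at x = 0 gives r = (k₁ − k₂)/(k₁ + k₂), so R = r² = 0.3886 and T = 1 − R = 0.6114.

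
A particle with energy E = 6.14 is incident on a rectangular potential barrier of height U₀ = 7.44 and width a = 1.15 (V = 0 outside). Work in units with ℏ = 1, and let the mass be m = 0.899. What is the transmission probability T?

E < U₀: inside the barrier ψ ∝ e^{±κx} with κ = √(2m(U₀ − E))/ℏ = 1.529.
κa = 1.758, sinh(κa) = 2.815.
Matching ψ, ψ′ at both faces gives T = [1 + U₀² sinh²(κa) / (4E(U₀ − E))]⁻¹ = 1/14.74 = 0.0679.

T = 0.0679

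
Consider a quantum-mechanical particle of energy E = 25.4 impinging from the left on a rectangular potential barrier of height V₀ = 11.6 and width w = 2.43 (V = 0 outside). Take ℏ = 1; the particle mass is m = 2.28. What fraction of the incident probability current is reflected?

R = 0.0162

Above the barrier the interior wavenumber is k₂ = √(2m(E − V₀))/ℏ = 7.933, giving phase k₂w = 19.28.
Matching at both interfaces gives T⁻¹ = 1 + V₀² sin²(k₂w) / [4E(E − V₀)] = 1.016, hence T = 0.984.
R = 1 − T = 0.0162.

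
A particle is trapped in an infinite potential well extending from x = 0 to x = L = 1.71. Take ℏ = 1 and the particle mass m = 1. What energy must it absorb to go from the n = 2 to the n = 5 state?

ΔE = 35.4

E_n = n²π²ℏ²/(2mL²), so ΔE = (5² − 2²) π²ℏ²/(2mL²).
ΔE = 21 × π² / (2 × 1 × 1.71²) = 35.44.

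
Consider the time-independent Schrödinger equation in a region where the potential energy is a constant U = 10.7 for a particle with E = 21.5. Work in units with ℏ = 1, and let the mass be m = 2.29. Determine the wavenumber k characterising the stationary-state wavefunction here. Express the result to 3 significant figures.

With E > U the solution is oscillatory, ψ ∝ e^{±ikx} with k = √(2m(E − U))/ℏ.
k = √(2 × 2.29 × 10.8) = 7.033.

k = 7.03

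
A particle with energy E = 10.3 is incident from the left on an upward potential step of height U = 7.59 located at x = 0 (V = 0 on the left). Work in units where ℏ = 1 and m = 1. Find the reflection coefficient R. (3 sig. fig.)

On each side the TISE gives plane waves with k = √(2m(E − V))/ℏ: k₁ = √(2·1·10.3) = 4.539, k₂ = √(2·1·2.71) = 2.328.
Matching ψ and ψ′ at x = 0 gives r = (k₁ − k₂)/(k₁ + k₂), so R = r² = 0.1036 and T = 1 − R = 0.8964.

R = 0.104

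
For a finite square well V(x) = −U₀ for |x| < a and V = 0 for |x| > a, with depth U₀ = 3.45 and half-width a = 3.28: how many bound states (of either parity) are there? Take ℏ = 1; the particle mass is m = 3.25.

N = 10

The dimensionless depth is z₀ = a√(2mU₀)/ℏ = 3.28 × √(22.43) = 15.53.
The even/odd transcendental equations gain one root per π/2 in z₀, giving N = 1 + ⌊2z₀/π⌋ = 1 + ⌊9.888⌋ = 10.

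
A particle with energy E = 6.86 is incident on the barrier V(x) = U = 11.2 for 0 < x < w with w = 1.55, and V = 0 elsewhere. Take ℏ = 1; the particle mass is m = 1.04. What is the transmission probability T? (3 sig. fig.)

E < U: inside the barrier ψ ∝ e^{±κx} with κ = √(2m(U − E))/ℏ = 3.005.
κw = 4.657, sinh(κw) = 52.66.
The exact tunnelling result is T⁻¹ = 1 + U² sinh²(κw) / [4E(U − E)] = 2922, so T = 0.000342.

T = 0.000342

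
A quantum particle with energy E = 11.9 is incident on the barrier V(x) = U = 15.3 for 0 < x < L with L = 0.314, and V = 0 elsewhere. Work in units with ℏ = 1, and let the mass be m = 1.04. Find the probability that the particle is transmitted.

T = 0.441

Since E < U the interior solution is evanescent with decay constant κ = √(2m(U − E))/ℏ = 2.659.
κL = 0.8350, sinh(κL) = 0.9355.
Matching ψ, ψ′ at both faces gives T = [1 + U² sinh²(κL) / (4E(U − E))]⁻¹ = 1/2.266 = 0.441.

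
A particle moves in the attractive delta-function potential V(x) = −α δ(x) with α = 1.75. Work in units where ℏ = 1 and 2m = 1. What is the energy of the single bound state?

The bound state is ψ(x) = √κ e^{−κ|x|}. The derivative jump ψ'(0⁺) − ψ'(0⁻) = −(2mα/ℏ²)ψ(0) fixes κ = mα/ℏ² = 0.8750.
Then E = −ℏ²κ²/(2m) = −mα²/(2ℏ²) = -0.7656.

E = -0.766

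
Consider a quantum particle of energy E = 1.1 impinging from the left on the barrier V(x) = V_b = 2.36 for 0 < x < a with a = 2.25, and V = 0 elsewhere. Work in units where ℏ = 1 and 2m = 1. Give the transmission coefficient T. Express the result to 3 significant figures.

T = 0.0252

Since E < V_b the interior solution is evanescent with decay constant κ = √(2m(V_b − E))/ℏ = 1.122.
κa = 2.526, sinh(κa) = 6.209.
Matching ψ, ψ′ at both faces gives T = [1 + V_b² sinh²(κa) / (4E(V_b − E))]⁻¹ = 1/39.73 = 0.0252.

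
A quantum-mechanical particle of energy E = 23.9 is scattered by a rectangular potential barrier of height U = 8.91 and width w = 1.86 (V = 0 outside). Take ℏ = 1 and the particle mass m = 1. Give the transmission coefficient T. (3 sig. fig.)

T = 0.974

E > U: inside the barrier k₂ = √(2m(E − U))/ℏ = 5.475, k₂w = 10.18.
T = [1 + U² sin²(k₂w) / (4E(E − U))]⁻¹ = 1/1.026 = 0.974.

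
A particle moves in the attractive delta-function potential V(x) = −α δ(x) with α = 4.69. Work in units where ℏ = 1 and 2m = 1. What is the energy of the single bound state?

For x ≠ 0 the bound state is ψ ∝ e^{−κ|x|}; integrating the TISE across the delta gives the cusp condition 2κ = 2mα/ℏ², so κ = 2.345.
Then E = −ℏ²κ²/(2m) = −mα²/(2ℏ²) = -5.499.

E = -5.50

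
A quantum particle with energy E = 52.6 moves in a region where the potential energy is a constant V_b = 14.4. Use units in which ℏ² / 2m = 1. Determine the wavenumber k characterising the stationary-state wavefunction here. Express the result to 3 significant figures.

With E > V_b the solution is oscillatory, ψ ∝ e^{±ikx} with k = √(2m(E − V_b))/ℏ.
k = √(2 × 0.5 × 38.2) = 6.181.

k = 6.18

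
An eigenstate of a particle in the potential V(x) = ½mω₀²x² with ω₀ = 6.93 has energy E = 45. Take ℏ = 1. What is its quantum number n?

E_n = ℏω₀(n + ½) ⇒ n = E/(ℏω₀) − ½ = 45/6.93 − 0.5 = 5.994 → n = 6.

n = 6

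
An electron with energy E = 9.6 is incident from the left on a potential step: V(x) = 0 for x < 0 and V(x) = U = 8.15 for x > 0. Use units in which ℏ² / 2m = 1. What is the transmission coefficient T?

On each side the TISE gives plane waves with k = √(2m(E − V))/ℏ: k₁ = √(2·½·9.6) = 3.098, k₂ = √(2·½·1.45) = 1.204.
Continuity of ψ and ψ′ at the step yields the reflection amplitude r = (k₁ − k₂)/(k₁ + k₂) = 0.4403; thus R = |r|² = 0.1938, T = 0.8062.

T = 0.806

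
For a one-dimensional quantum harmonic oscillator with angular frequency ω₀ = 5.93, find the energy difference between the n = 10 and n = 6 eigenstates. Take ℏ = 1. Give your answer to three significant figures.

ΔE = 23.7

E_n = ℏω₀(n + ½), so ΔE = (10 − 6) ℏω₀ = 4 × 5.93 = 23.72.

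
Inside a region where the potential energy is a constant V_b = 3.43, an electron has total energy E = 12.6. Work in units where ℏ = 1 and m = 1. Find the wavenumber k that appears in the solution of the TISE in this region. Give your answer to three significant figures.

With E > V_b the solution is oscillatory, ψ ∝ e^{±ikx} with k = √(2m(E − V_b))/ℏ.
k = √(2 × 1 × 9.17) = 4.283.

k = 4.28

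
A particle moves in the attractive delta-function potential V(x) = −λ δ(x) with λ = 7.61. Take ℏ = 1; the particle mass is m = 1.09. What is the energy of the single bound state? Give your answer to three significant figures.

The bound state is ψ(x) = √κ e^{−κ|x|}. The derivative jump ψ'(0⁺) − ψ'(0⁻) = −(2mλ/ℏ²)ψ(0) fixes κ = mλ/ℏ² = 8.295.
Then E = −ℏ²κ²/(2m) = −mλ²/(2ℏ²) = -31.56.

E = -31.6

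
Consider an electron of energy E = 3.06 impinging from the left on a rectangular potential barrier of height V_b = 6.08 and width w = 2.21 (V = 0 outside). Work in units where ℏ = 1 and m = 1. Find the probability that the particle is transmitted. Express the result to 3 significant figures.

T = 0.0000766

Since E < V_b the interior solution is evanescent with decay constant κ = √(2m(V_b − E))/ℏ = 2.458.
κw = 5.431, sinh(κw) = 114.2.
The exact tunnelling result is T⁻¹ = 1 + V_b² sinh²(κw) / [4E(V_b − E)] = 13050, so T = 0.0000766.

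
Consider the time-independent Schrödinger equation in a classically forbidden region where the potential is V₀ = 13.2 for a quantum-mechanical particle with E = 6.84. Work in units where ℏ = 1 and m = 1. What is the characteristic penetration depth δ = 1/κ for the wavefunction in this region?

δ = 0.280

Since E < V₀ the TISE in this region is ψ'' = κ²ψ with κ = √(2m(V₀ − E))/ℏ.
κ = √(2 × 1 × 6.36) = 3.567. The penetration depth is δ = 1/κ = 0.280.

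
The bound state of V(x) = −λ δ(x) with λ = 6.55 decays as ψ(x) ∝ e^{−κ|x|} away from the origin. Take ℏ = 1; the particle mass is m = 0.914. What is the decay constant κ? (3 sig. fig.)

κ = 5.99

Integrate −(ℏ²/2m)ψ'' − λδ(x)ψ = Eψ from −ε to +ε: the ψ'' term gives ψ'(0⁺) − ψ'(0⁻) and the δ term gives −(2mλ/ℏ²)ψ(0).
With ψ ∝ e^{−κ|x|} this yields −2κ = −2mλ/ℏ², so κ = mλ/ℏ² = 5.987.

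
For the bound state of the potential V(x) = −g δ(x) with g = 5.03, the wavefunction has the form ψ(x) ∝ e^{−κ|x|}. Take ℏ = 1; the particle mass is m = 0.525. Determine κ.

κ = 2.64

Integrate −(ℏ²/2m)ψ'' − gδ(x)ψ = Eψ from −ε to +ε: the ψ'' term gives ψ'(0⁺) − ψ'(0⁻) and the δ term gives −(2mg/ℏ²)ψ(0).
With ψ ∝ e^{−κ|x|} this yields −2κ = −2mg/ℏ², so κ = mg/ℏ² = 2.641.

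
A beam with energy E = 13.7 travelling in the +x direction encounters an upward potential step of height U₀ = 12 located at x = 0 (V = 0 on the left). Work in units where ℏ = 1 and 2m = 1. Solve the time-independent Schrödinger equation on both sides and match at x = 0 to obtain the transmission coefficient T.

The wavenumbers are k₁ = √(2mE)/ℏ = 3.701 on the left and k₂ = √(2m(E − U₀))/ℏ = 1.304 on the right.
Matching ψ and ψ′ at x = 0 gives r = (k₁ − k₂)/(k₁ + k₂), so R = r² = 0.2294 and T = 1 − R = 0.7706.

T = 0.771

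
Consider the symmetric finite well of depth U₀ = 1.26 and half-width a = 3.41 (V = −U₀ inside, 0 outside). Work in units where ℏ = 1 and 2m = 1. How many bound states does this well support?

The dimensionless depth is z₀ = a√(2mU₀)/ℏ = 3.41 × √(1.260) = 3.828.
A new bound state (alternating even/odd) appears each time z₀ passes a multiple of π/2, so N = ⌊2z₀/π⌋ + 1 = ⌊2.437⌋ + 1 = 3.

N = 3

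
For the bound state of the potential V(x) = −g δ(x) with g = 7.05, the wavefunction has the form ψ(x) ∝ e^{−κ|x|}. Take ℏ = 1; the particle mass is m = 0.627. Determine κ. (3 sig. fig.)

Integrating the TISE across x = 0 gives the cusp condition ψ'(0⁺) − ψ'(0⁻) = −(2mg/ℏ²)ψ(0).
With ψ ∝ e^{−κ|x|} this yields −2κ = −2mg/ℏ², so κ = mg/ℏ² = 4.420.

κ = 4.42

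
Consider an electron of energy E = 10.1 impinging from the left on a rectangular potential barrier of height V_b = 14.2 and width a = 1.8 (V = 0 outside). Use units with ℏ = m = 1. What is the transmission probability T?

E < V_b: inside the barrier ψ ∝ e^{±κx} with κ = √(2m(V_b − E))/ℏ = 2.864.
κa = 5.154, sinh(κa) = 86.59.
The exact tunnelling result is T⁻¹ = 1 + V_b² sinh²(κa) / [4E(V_b − E)] = 9129, so T = 0.000110.

T = 0.000110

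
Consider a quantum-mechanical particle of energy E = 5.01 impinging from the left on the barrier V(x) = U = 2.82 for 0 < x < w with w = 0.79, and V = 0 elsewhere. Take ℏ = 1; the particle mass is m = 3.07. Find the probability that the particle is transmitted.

Above the barrier the interior wavenumber is k₂ = √(2m(E − U))/ℏ = 3.667, giving phase k₂w = 2.897.
T = [1 + U² sin²(k₂w) / (4E(E − U))]⁻¹ = 1/1.011 = 0.989.

T = 0.989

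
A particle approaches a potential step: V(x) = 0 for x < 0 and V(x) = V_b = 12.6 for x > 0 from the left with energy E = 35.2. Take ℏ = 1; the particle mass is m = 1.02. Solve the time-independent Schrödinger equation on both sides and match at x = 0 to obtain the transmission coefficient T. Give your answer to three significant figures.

T = 0.988

On each side the TISE gives plane waves with k = √(2m(E − V))/ℏ: k₁ = √(2·1.02·35.2) = 8.474, k₂ = √(2·1.02·22.6) = 6.790.
Continuity of ψ and ψ′ at the step yields the reflection amplitude r = (k₁ − k₂)/(k₁ + k₂) = 0.1103; thus R = |r|² = 0.01217, T = 0.9878.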